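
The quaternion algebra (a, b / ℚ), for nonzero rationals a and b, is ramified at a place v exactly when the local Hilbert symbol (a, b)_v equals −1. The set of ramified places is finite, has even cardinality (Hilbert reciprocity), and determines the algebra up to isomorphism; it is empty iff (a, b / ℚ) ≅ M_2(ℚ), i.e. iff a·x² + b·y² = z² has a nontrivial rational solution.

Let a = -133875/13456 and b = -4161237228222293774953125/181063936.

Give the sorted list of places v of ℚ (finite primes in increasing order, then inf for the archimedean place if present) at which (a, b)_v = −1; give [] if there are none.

[5, inf]

Mod squares: a ≡ -595, b ≡ -13. Check v ∈ {∞, 2, 3, 5, 7, 13, 17, 29, 37}.
v=∞: -595 < 0 and -13 < 0  ⇒  (a,b)_∞ = -1.
v=17: a=17^1·(≡9), b=17^2·(≡8) mod 17; (9|17)=+1, (8|17)=+1; (−1)^{1·2·8}·(+1)^2·(+1)^1 = +1.
v=29: a=29^-2·(≡12), b=29^-4·(≡9) mod 29; (12|29)=-1, (9|29)=+1; (−1)^{-2·-4·14}·(-1)^-4·(+1)^-2 = +1.
v=7: a=7^1·(≡3), b=7^8·(≡2) mod 7; (3|7)=-1, (2|7)=+1; (−1)^{1·8·3}·(-1)^8·(+1)^1 = +1.
v=2: v_2(a)=-4, v_2(b)=-8; units ≡ 5, 3 (mod 8); ε·ε+αω+βω = 0·1+-4·1+-8·1 ≡ 0  ⇒  (a,b)_2 = +1.
v=13: a=13^0·(≡12), b=13^1·(≡9) mod 13; (12|13)=+1, (9|13)=+1; (−1)^{0·1·6}·(+1)^1·(+1)^0 = +1.
v=5: a=5^3·(≡4), b=5^6·(≡3) mod 5; (4|5)=+1, (3|5)=-1; (−1)^{3·6·2}·(+1)^6·(-1)^3 = -1.
v=3: a=3^2·(≡2), b=3^8·(≡2) mod 3; (2|3)=-1, (2|3)=-1; (−1)^{2·8·1}·(-1)^8·(-1)^2 = +1.
v=37: a=37^0·(≡10), b=37^4·(≡15) mod 37; (10|37)=+1, (15|37)=-1; (−1)^{0·4·18}·(+1)^4·(-1)^0 = +1.
(-595, -13 / ℚ) ramifies at {5, ∞}: a division algebra.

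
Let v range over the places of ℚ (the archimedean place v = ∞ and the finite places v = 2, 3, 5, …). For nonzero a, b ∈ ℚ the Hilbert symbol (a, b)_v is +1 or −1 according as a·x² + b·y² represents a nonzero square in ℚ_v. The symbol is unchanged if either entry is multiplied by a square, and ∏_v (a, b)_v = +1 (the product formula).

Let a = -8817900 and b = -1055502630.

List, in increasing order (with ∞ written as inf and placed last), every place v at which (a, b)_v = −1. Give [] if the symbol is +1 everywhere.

Mod squares: a ≡ -88179, b ≡ -6630. Check v ∈ {∞, 2, 3, 5, 7, 13, 17, 19}.
v=∞: -88179 < 0 and -6630 < 0  ⇒  (a,b)_∞ = -1.
v=13: a=13^1·(≡1), b=13^1·(≡4) mod 13; (1|13)=+1, (4|13)=+1; (−1)^{1·1·6}·(+1)^1·(+1)^1 = +1.
v=17: a=17^1·(≡4), b=17^1·(≡13) mod 17; (4|17)=+1, (13|17)=+1; (−1)^{1·1·8}·(+1)^1·(+1)^1 = +1.
v=5: a=5^2·(≡4), b=5^1·(≡4) mod 5; (4|5)=+1, (4|5)=+1; (−1)^{2·1·2}·(+1)^1·(+1)^2 = +1.
v=19: a=19^1·(≡13), b=19^2·(≡4) mod 19; (13|19)=-1, (4|19)=+1; (−1)^{1·2·9}·(-1)^2·(+1)^1 = +1.
v=2: v_2(a)=2, v_2(b)=1; units ≡ 5, 5 (mod 8); ε·ε+αω+βω = 0·0+2·1+1·1 ≡ 1  ⇒  (a,b)_2 = -1.
v=3: a=3^1·(≡1), b=3^3·(≡1) mod 3; (1|3)=+1, (1|3)=+1; (−1)^{1·3·1}·(+1)^3·(+1)^1 = -1.
v=7: a=7^1·(≡6), b=7^2·(≡6) mod 7; (6|7)=-1, (6|7)=-1; (−1)^{1·2·3}·(-1)^2·(-1)^1 = -1.
|Ram(-88179, -6630)| = 4, even; anisotropic at {2, 3, 7, ∞}.

[2, 3, 7, inf]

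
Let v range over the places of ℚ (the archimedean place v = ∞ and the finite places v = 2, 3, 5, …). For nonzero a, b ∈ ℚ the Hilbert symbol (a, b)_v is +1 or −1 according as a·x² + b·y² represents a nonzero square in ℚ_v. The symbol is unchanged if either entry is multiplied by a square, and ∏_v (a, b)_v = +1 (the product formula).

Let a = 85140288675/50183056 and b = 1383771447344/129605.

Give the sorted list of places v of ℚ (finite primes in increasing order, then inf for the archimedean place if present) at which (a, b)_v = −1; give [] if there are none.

Mod squares: a ≡ 403, b ≡ 34255. Check v ∈ {∞, 2, 3, 5, 7, 11, 13, 17, 19, 23, 31}.
v=∞: 403 > 0 and 34255 > 0  ⇒  (a,b)_∞ = +1.
v=31: a=31^1·(≡26), b=31^1·(≡14) mod 31; (26|31)=-1, (14|31)=+1; (−1)^{1·1·15}·(-1)^1·(+1)^1 = +1.
v=13: a=13^1·(≡5), b=13^1·(≡3) mod 13; (5|13)=-1, (3|13)=+1; (−1)^{1·1·6}·(-1)^1·(+1)^1 = -1.
v=3: a=3^4·(≡1), b=3^0·(≡1) mod 3; (1|3)=+1, (1|3)=+1; (−1)^{4·0·1}·(+1)^0·(+1)^4 = +1.
v=23: a=23^-2·(≡1), b=23^-2·(≡13) mod 23; (1|23)=+1, (13|23)=+1; (−1)^{-2·-2·11}·(+1)^-2·(+1)^-2 = +1.
v=7: a=7^-2·(≡4), b=7^-2·(≡1) mod 7; (4|7)=+1, (1|7)=+1; (−1)^{-2·-2·3}·(+1)^-2·(+1)^-2 = +1.
v=2: v_2(a)=-4, v_2(b)=4; units ≡ 3, 7 (mod 8); ε·ε+αω+βω = 1·1+-4·0+4·1 ≡ 1  ⇒  (a,b)_2 = -1.
v=5: a=5^2·(≡2), b=5^-1·(≡4) mod 5; (2|5)=-1, (4|5)=+1; (−1)^{2·-1·2}·(-1)^-1·(+1)^2 = -1.
v=11: a=11^-2·(≡8), b=11^2·(≡9) mod 11; (8|11)=-1, (9|11)=+1; (−1)^{-2·2·5}·(-1)^2·(+1)^-2 = +1.
v=19: a=19^2·(≡9), b=19^2·(≡17) mod 19; (9|19)=+1, (17|19)=+1; (−1)^{2·2·9}·(+1)^2·(+1)^2 = +1.
v=17: a=17^2·(≡12), b=17^3·(≡15) mod 17; (12|17)=-1, (15|17)=+1; (−1)^{2·3·8}·(-1)^3·(+1)^2 = -1.
(403, 34255 / ℚ) ramifies at {2, 5, 13, 17}: a division algebra.

[2, 5, 13, 17]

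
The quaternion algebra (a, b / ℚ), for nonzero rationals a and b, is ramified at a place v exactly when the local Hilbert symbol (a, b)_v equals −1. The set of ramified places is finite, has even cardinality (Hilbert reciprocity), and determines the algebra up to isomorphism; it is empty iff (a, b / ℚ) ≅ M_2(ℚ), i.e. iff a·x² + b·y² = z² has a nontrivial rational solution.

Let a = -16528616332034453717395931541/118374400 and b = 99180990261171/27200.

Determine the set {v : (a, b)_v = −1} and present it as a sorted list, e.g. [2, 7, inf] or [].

[2, 17]

Mod squares: a ≡ -741, b ≡ 52003. Check v ∈ {∞, 2, 3, 5, 7, 13, 17, 19, 23}.
v=2: v_2(a)=-14, v_2(b)=-6; units ≡ 3, 3 (mod 8); ε·ε+αω+βω = 1·1+-14·1+-6·1 ≡ 1  ⇒  (a,b)_2 = -1.
v=3: a=3^23·(≡2), b=3^12·(≡1) mod 3; (2|3)=-1, (1|3)=+1; (−1)^{23·12·1}·(-1)^12·(+1)^23 = +1.
v=7: a=7^0·(≡4), b=7^1·(≡1) mod 7; (4|7)=+1, (1|7)=+1; (−1)^{0·1·3}·(+1)^1·(+1)^0 = +1.
v=17: a=17^-2·(≡5), b=17^-1·(≡8) mod 17; (5|17)=-1, (8|17)=+1; (−1)^{-2·-1·8}·(-1)^-1·(+1)^-2 = -1.
v=5: a=5^-2·(≡4), b=5^-2·(≡2) mod 5; (4|5)=+1, (2|5)=-1; (−1)^{-2·-2·2}·(+1)^-2·(-1)^-2 = +1.
v=∞: -741 < 0 and 52003 > 0  ⇒  (a,b)_∞ = +1.
v=23: a=23^2·(≡4), b=23^1·(≡14) mod 23; (4|23)=+1, (14|23)=-1; (−1)^{2·1·11}·(+1)^1·(-1)^2 = +1.
v=13: a=13^5·(≡5), b=13^2·(≡10) mod 13; (5|13)=-1, (10|13)=+1; (−1)^{5·2·6}·(-1)^2·(+1)^5 = +1.
v=19: a=19^7·(≡2), b=19^3·(≡1) mod 19; (2|19)=-1, (1|19)=+1; (−1)^{7·3·9}·(-1)^3·(+1)^7 = +1.
Ram(-741, 52003) = {2, 17}; no ℚ_2-point on the conic.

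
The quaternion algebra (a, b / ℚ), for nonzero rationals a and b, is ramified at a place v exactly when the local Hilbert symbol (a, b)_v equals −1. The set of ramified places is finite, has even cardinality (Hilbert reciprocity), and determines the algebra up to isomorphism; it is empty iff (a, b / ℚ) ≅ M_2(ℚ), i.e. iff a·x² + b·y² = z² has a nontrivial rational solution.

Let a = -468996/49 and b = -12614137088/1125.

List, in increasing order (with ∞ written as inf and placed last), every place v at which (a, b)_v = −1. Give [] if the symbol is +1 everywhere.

[2, 3, 17, 19, 31, inf]

(a, b) ≡ (-969, -682465) mod (ℚ^×)²; places V = {2, 3, 5, 7, 11, 17, 19, 31, 37, ∞}.
(a,b)_3: α=1, u≡1; β=-2, v≡2 (mod 3); (1|3)=+1, (2|3)=-1; sign (−1)^0·+1^-2·-1^1 = -1.
(a,b)_5: α=0, u≡1; β=-3, v≡3 (mod 5); (1|5)=+1, (3|5)=-1; sign (−1)^0·+1^-3·-1^0 = +1.
(a,b)_7: α=-2, u≡4; β=1, v≡4 (mod 7); (4|7)=+1, (4|7)=+1; sign (−1)^0·+1^1·+1^-2 = +1.
(a,b)_∞: sgn(-969)=−, sgn(-682465)=−, so -1.
(a,b)_19: α=1, u≡17; β=2, v≡2 (mod 19); (17|19)=+1, (2|19)=-1; sign (−1)^0·+1^2·-1^1 = -1.
(a,b)_31: α=0, u≡26; β=1, v≡27 (mod 31); (26|31)=-1, (27|31)=-1; sign (−1)^0·-1^1·-1^0 = -1.
(a,b)_17: α=1, u≡7; β=1, v≡16 (mod 17); (7|17)=-1, (16|17)=+1; sign (−1)^0·-1^1·+1^1 = -1.
(a,b)_11: α=2, u≡8; β=0, v≡10 (mod 11); (8|11)=-1, (10|11)=-1; sign (−1)^0·-1^0·-1^2 = +1.
(a,b)_2: α=2, β=8; u≡7, v≡7 (mod 8); ε(u)ε(v)=1·1, αω(v)=2·0, βω(u)=8·0; sum ≡ 1  ⇒  -1.
(a,b)_37: α=0, u≡26; β=1, v≡5 (mod 37); (26|37)=+1, (5|37)=-1; sign (−1)^0·+1^1·-1^0 = +1.
Ram(-969, -682465) = {2, 3, 17, 19, 31, ∞}; no ℚ_2-point on the conic.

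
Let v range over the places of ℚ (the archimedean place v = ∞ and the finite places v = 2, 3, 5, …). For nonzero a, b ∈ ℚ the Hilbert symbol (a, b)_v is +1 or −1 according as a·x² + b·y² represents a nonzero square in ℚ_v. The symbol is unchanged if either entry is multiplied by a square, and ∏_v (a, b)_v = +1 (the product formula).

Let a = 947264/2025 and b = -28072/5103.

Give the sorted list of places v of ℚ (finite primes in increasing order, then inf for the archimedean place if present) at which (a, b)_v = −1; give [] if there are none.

(a, b) ≡ (41, -406) mod (ℚ^×)²; places V = {2, 3, 5, 7, 11, 19, 29, 41, ∞}.
(a,b)_29: α=0, u≡10; β=1, v≡11 (mod 29); (10|29)=-1, (11|29)=-1; sign (−1)^0·-1^1·-1^0 = -1.
(a,b)_41: α=1, u≡9; β=0, v≡5 (mod 41); (9|41)=+1, (5|41)=+1; sign (−1)^0·+1^0·+1^1 = +1.
(a,b)_11: α=0, u≡10; β=2, v≡1 (mod 11); (10|11)=-1, (1|11)=+1; sign (−1)^0·-1^2·+1^0 = +1.
(a,b)_∞: sgn(41)=+, sgn(-406)=−, so +1.
(a,b)_3: α=-4, u≡2; β=-6, v≡2 (mod 3); (2|3)=-1, (2|3)=-1; sign (−1)^0·-1^-6·-1^-4 = +1.
(a,b)_7: α=0, u≡5; β=-1, v≡5 (mod 7); (5|7)=-1, (5|7)=-1; sign (−1)^0·-1^-1·-1^0 = -1.
(a,b)_19: α=2, u≡14; β=0, v≡13 (mod 19); (14|19)=-1, (13|19)=-1; sign (−1)^0·-1^0·-1^2 = +1.
(a,b)_2: α=6, β=3; u≡1, v≡5 (mod 8); ε(u)ε(v)=0·0, αω(v)=6·1, βω(u)=3·0; sum ≡ 0  ⇒  +1.
(a,b)_5: α=-2, u≡4; β=0, v≡1 (mod 5); (4|5)=+1, (1|5)=+1; sign (−1)^0·+1^0·+1^-2 = +1.
Ram(41, -406) = {7, 29}; no ℚ_7-point on the conic.

[7, 29]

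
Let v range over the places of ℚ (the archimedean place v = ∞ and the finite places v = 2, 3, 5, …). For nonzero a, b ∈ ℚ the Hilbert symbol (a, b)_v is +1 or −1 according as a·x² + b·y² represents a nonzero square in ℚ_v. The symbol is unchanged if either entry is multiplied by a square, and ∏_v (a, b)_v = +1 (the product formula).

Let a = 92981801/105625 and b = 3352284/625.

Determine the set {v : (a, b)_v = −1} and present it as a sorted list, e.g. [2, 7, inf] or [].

[]

(a, b) ≡ (209, 551) mod (ℚ^×)²; places V = {2, 3, 5, 11, 13, 19, 23, 29, ∞}.
(a,b)_19: α=1, u≡11; β=1, v≡18 (mod 19); (11|19)=+1, (18|19)=-1; sign (−1)^1·+1^1·-1^1 = +1.
(a,b)_23: α=2, u≡8; β=0, v≡20 (mod 23); (8|23)=+1, (20|23)=-1; sign (−1)^0·+1^0·-1^2 = +1.
(a,b)_3: α=0, u≡2; β=2, v≡2 (mod 3); (2|3)=-1, (2|3)=-1; sign (−1)^0·-1^2·-1^0 = +1.
(a,b)_∞: sgn(209)=+, sgn(551)=+, so +1.
(a,b)_5: α=-4, u≡4; β=-4, v≡4 (mod 5); (4|5)=+1, (4|5)=+1; sign (−1)^0·+1^-4·+1^-4 = +1.
(a,b)_13: α=-2, u≡3; β=2, v≡11 (mod 13); (3|13)=+1, (11|13)=-1; sign (−1)^0·+1^2·-1^-2 = +1.
(a,b)_2: α=0, β=2; u≡1, v≡7 (mod 8); ε(u)ε(v)=0·1, αω(v)=0·0, βω(u)=2·0; sum ≡ 0  ⇒  +1.
(a,b)_11: α=1, u≡6; β=0, v≡5 (mod 11); (6|11)=-1, (5|11)=+1; sign (−1)^0·-1^0·+1^1 = +1.
(a,b)_29: α=2, u≡6; β=1, v≡11 (mod 29); (6|29)=+1, (11|29)=-1; sign (−1)^0·+1^1·-1^2 = +1.
Ram(a, b) = ∅: the form 209·x² + 551·y² − z² is isotropic over every ℚ_v, so by Hasse–Minkowski it is isotropic over ℚ.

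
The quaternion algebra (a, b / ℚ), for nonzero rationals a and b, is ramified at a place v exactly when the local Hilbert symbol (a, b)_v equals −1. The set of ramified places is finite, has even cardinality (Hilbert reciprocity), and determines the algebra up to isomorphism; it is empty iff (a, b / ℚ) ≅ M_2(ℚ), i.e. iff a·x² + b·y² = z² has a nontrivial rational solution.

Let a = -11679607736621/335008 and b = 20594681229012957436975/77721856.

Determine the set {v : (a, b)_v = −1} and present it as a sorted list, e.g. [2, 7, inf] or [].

(a, b) ≡ (-249458, 31) mod (ℚ^×)²; places V = {2, 5, 11, 17, 19, 23, 29, 31, 41, ∞}.
(a,b)_41: α=4, u≡17; β=4, v≡16 (mod 41); (17|41)=-1, (16|41)=+1; sign (−1)^0·-1^4·+1^4 = +1.
(a,b)_23: α=1, u≡17; β=4, v≡6 (mod 23); (17|23)=-1, (6|23)=+1; sign (−1)^0·-1^4·+1^1 = +1.
(a,b)_∞: sgn(-249458)=−, sgn(31)=+, so +1.
(a,b)_17: α=1, u≡12; β=2, v≡5 (mod 17); (12|17)=-1, (5|17)=-1; sign (−1)^0·-1^2·-1^1 = -1.
(a,b)_31: α=2, u≡15; β=3, v≡28 (mod 31); (15|31)=-1, (28|31)=+1; sign (−1)^0·-1^3·+1^2 = -1.
(a,b)_11: α=1, u≡1; β=2, v≡3 (mod 11); (1|11)=+1, (3|11)=+1; sign (−1)^0·+1^2·+1^1 = +1.
(a,b)_5: α=0, u≡3; β=2, v≡4 (mod 5); (3|5)=-1, (4|5)=+1; sign (−1)^0·-1^2·+1^0 = +1.
(a,b)_2: α=-5, β=-8; u≡7, v≡7 (mod 8); ε(u)ε(v)=1·1, αω(v)=-5·0, βω(u)=-8·0; sum ≡ 1  ⇒  -1.
(a,b)_29: α=-1, u≡8; β=-2, v≡11 (mod 29); (8|29)=-1, (11|29)=-1; sign (−1)^0·-1^-2·-1^-1 = -1.
(a,b)_19: α=-2, u≡8; β=-2, v≡3 (mod 19); (8|19)=-1, (3|19)=-1; sign (−1)^0·-1^-2·-1^-2 = +1.
|Ram(-249458, 31)| = 4, even; anisotropic at {2, 17, 29, 31}.

[2, 17, 29, 31]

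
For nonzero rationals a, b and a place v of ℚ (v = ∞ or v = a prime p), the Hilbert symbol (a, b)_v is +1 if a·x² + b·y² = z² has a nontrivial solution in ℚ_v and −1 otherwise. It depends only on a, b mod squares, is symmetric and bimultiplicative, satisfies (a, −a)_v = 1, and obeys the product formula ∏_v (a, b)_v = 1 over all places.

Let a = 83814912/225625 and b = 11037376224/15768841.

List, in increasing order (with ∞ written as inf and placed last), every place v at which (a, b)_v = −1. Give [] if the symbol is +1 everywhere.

Mod squares: a ≡ 4042, b ≡ 94. Check v ∈ {∞, 2, 3, 5, 7, 11, 19, 43, 47}.
v=5: a=5^-4·(≡2), b=5^0·(≡4) mod 5; (2|5)=-1, (4|5)=+1; (−1)^{-4·0·2}·(-1)^0·(+1)^-4 = +1.
v=43: a=43^1·(≡20), b=43^2·(≡3) mod 43; (20|43)=-1, (3|43)=-1; (−1)^{1·2·21}·(-1)^2·(-1)^1 = -1.
v=∞: 4042 > 0 and 94 > 0  ⇒  (a,b)_∞ = +1.
v=47: a=47^1·(≡46), b=47^1·(≡3) mod 47; (46|47)=-1, (3|47)=+1; (−1)^{1·1·23}·(-1)^1·(+1)^1 = +1.
v=19: a=19^-2·(≡8), b=19^-4·(≡3) mod 19; (8|19)=-1, (3|19)=-1; (−1)^{-2·-4·9}·(-1)^-4·(-1)^-2 = +1.
v=3: a=3^4·(≡1), b=3^4·(≡1) mod 3; (1|3)=+1, (1|3)=+1; (−1)^{4·4·1}·(+1)^4·(+1)^4 = +1.
v=2: v_2(a)=9, v_2(b)=5; units ≡ 5, 7 (mod 8); ε·ε+αω+βω = 0·1+9·0+5·1 ≡ 1  ⇒  (a,b)_2 = -1.
v=11: a=11^0·(≡4), b=11^-2·(≡7) mod 11; (4|11)=+1, (7|11)=-1; (−1)^{0·-2·5}·(+1)^-2·(-1)^0 = +1.
v=7: a=7^0·(≡6), b=7^2·(≡6) mod 7; (6|7)=-1, (6|7)=-1; (−1)^{0·2·3}·(-1)^2·(-1)^0 = +1.
(4042, 94 / ℚ) ramifies at {2, 43}: a division algebra.

[2, 43]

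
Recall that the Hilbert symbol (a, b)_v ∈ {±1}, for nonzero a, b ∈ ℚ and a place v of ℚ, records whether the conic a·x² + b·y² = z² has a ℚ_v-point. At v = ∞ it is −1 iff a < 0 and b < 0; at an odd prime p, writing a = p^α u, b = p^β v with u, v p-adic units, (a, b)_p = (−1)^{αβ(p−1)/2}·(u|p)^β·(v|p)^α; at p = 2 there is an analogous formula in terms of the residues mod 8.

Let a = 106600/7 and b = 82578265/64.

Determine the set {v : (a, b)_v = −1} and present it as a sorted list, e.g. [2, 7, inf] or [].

(a, b) ≡ (7462, 682465) mod (ℚ^×)²; places V = {2, 5, 7, 11, 13, 17, 31, 37, 41, ∞}.
(a,b)_∞: sgn(7462)=+, sgn(682465)=+, so +1.
(a,b)_37: α=0, u≡11; β=1, v≡18 (mod 37); (11|37)=+1, (18|37)=-1; sign (−1)^0·+1^1·-1^0 = +1.
(a,b)_5: α=2, u≡2; β=1, v≡2 (mod 5); (2|5)=-1, (2|5)=-1; sign (−1)^0·-1^1·-1^2 = -1.
(a,b)_13: α=1, u≡7; β=0, v≡10 (mod 13); (7|13)=-1, (10|13)=+1; sign (−1)^0·-1^0·+1^1 = +1.
(a,b)_41: α=1, u≡20; β=0, v≡25 (mod 41); (20|41)=+1, (25|41)=+1; sign (−1)^0·+1^0·+1^1 = +1.
(a,b)_17: α=0, u≡16; β=1, v≡13 (mod 17); (16|17)=+1, (13|17)=+1; sign (−1)^0·+1^1·+1^0 = +1.
(a,b)_31: α=0, u≡12; β=1, v≡8 (mod 31); (12|31)=-1, (8|31)=+1; sign (−1)^0·-1^1·+1^0 = -1.
(a,b)_11: α=0, u≡3; β=2, v≡4 (mod 11); (3|11)=+1, (4|11)=+1; sign (−1)^0·+1^2·+1^0 = +1.
(a,b)_2: α=3, β=-6; u≡3, v≡1 (mod 8); ε(u)ε(v)=1·0, αω(v)=3·0, βω(u)=-6·1; sum ≡ 0  ⇒  +1.
(a,b)_7: α=-1, u≡4; β=1, v≡5 (mod 7); (4|7)=+1, (5|7)=-1; sign (−1)^1·+1^1·-1^-1 = +1.
Ram(7462, 682465) = {5, 31}; no ℚ_5-point on the conic.

[5, 31]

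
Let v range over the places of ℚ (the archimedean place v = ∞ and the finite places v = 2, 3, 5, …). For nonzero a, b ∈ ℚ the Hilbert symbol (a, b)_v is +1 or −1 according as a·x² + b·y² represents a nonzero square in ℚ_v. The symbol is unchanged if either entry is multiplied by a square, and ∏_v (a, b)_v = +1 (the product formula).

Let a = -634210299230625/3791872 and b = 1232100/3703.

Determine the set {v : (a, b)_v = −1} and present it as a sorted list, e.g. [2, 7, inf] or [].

(a, b) ≡ (-8463, 7) mod (ℚ^×)²; places V = {2, 3, 5, 7, 13, 23, 29, 31, 37, ∞}.
(a,b)_3: α=7, u≡2; β=2, v≡1 (mod 3); (2|3)=-1, (1|3)=+1; sign (−1)^0·-1^2·+1^7 = +1.
(a,b)_31: α=1, u≡29; β=0, v≡7 (mod 31); (29|31)=-1, (7|31)=+1; sign (−1)^0·-1^0·+1^1 = +1.
(a,b)_∞: sgn(-8463)=−, sgn(7)=+, so +1.
(a,b)_2: α=-10, β=2; u≡1, v≡7 (mod 8); ε(u)ε(v)=0·1, αω(v)=-10·0, βω(u)=2·0; sum ≡ 0  ⇒  +1.
(a,b)_29: α=2, u≡25; β=0, v≡9 (mod 29); (25|29)=+1, (9|29)=+1; sign (−1)^0·+1^0·+1^2 = +1.
(a,b)_13: α=1, u≡1; β=0, v≡7 (mod 13); (1|13)=+1, (7|13)=-1; sign (−1)^0·+1^0·-1^1 = -1.
(a,b)_7: α=-1, u≡2; β=-1, v≡4 (mod 7); (2|7)=+1, (4|7)=+1; sign (−1)^1·+1^-1·+1^-1 = -1.
(a,b)_23: α=-2, u≡9; β=-2, v≡15 (mod 23); (9|23)=+1, (15|23)=-1; sign (−1)^0·+1^-2·-1^-2 = +1.
(a,b)_37: α=2, u≡11; β=2, v≡4 (mod 37); (11|37)=+1, (4|37)=+1; sign (−1)^0·+1^2·+1^2 = +1.
(a,b)_5: α=4, u≡3; β=2, v≡3 (mod 5); (3|5)=-1, (3|5)=-1; sign (−1)^0·-1^2·-1^4 = +1.
(-8463, 7 / ℚ) ramifies at {7, 13}: a division algebra.

[7, 13]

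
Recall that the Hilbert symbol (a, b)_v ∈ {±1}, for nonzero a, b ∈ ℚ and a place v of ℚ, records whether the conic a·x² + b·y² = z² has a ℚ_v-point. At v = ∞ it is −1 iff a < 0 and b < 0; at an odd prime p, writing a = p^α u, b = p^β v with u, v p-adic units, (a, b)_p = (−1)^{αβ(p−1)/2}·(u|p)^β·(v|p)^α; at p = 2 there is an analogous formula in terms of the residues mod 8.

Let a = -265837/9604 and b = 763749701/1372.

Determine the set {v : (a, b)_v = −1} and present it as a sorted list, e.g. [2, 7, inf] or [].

[2, 13]

(a, b) ≡ (-13, 1547) mod (ℚ^×)²; places V = {2, 7, 11, 13, 17, ∞}.
(a,b)_2: α=-2, β=-2; u≡3, v≡3 (mod 8); ε(u)ε(v)=1·1, αω(v)=-2·1, βω(u)=-2·1; sum ≡ 1  ⇒  -1.
(a,b)_13: α=3, u≡10; β=5, v≡6 (mod 13); (10|13)=+1, (6|13)=-1; sign (−1)^0·+1^5·-1^3 = -1.
(a,b)_7: α=-4, u≡4; β=-3, v≡2 (mod 7); (4|7)=+1, (2|7)=+1; sign (−1)^0·+1^-3·+1^-4 = +1.
(a,b)_11: α=2, u≡3; β=2, v≡2 (mod 11); (3|11)=+1, (2|11)=-1; sign (−1)^0·+1^2·-1^2 = +1.
(a,b)_∞: sgn(-13)=−, sgn(1547)=+, so +1.
(a,b)_17: α=0, u≡8; β=1, v≡5 (mod 17); (8|17)=+1, (5|17)=-1; sign (−1)^0·+1^1·-1^0 = +1.
|Ram(-13, 1547)| = 2, even; anisotropic at {2, 13}.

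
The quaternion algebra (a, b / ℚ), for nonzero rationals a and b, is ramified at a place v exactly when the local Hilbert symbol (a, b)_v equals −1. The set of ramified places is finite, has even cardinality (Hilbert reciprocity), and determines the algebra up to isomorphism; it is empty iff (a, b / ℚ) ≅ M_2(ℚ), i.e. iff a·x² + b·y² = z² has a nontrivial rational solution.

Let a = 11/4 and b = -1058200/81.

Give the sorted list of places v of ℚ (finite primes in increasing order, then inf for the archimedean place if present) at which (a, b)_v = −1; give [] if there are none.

[2, 13]

Mod squares: a ≡ 11, b ≡ -10582. Check v ∈ {∞, 2, 3, 5, 11, 13, 37}.
v=11: a=11^1·(≡3), b=11^1·(≡7) mod 11; (3|11)=+1, (7|11)=-1; (−1)^{1·1·5}·(+1)^1·(-1)^1 = +1.
v=13: a=13^0·(≡6), b=13^1·(≡2) mod 13; (6|13)=-1, (2|13)=-1; (−1)^{0·1·6}·(-1)^1·(-1)^0 = -1.
v=2: v_2(a)=-2, v_2(b)=3; units ≡ 3, 5 (mod 8); ε·ε+αω+βω = 1·0+-2·1+3·1 ≡ 1  ⇒  (a,b)_2 = -1.
v=5: a=5^0·(≡4), b=5^2·(≡2) mod 5; (4|5)=+1, (2|5)=-1; (−1)^{0·2·2}·(+1)^2·(-1)^0 = +1.
v=3: a=3^0·(≡2), b=3^-4·(≡2) mod 3; (2|3)=-1, (2|3)=-1; (−1)^{0·-4·1}·(-1)^-4·(-1)^0 = +1.
v=∞: 11 > 0 and -10582 < 0  ⇒  (a,b)_∞ = +1.
v=37: a=37^0·(≡12), b=37^1·(≡16) mod 37; (12|37)=+1, (16|37)=+1; (−1)^{0·1·18}·(+1)^1·(+1)^0 = +1.
Ram(11, -10582) = {2, 13}; no ℚ_2-point on the conic.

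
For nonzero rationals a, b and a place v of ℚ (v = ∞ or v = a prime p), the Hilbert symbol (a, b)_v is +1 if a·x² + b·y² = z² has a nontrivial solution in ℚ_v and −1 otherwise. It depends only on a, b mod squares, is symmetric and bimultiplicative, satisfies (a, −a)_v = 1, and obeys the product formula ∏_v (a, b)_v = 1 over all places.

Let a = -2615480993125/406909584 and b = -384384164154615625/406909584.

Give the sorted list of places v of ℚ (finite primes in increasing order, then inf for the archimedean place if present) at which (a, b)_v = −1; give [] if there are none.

[2, 11, 13, 17, 19, inf]

(a, b) ≡ (-46189, -385) mod (ℚ^×)²; places V = {2, 3, 5, 7, 11, 13, 17, 19, 41, 43, ∞}.
(a,b)_∞: sgn(-46189)=−, sgn(-385)=−, so -1.
(a,b)_13: α=1, u≡12; β=2, v≡5 (mod 13); (12|13)=+1, (5|13)=-1; sign (−1)^0·+1^2·-1^1 = -1.
(a,b)_41: α=-4, u≡40; β=-4, v≡20 (mod 41); (40|41)=+1, (20|41)=+1; sign (−1)^0·+1^-4·+1^-4 = +1.
(a,b)_7: α=2, u≡2; β=3, v≡4 (mod 7); (2|7)=+1, (4|7)=+1; sign (−1)^0·+1^3·+1^2 = +1.
(a,b)_17: α=1, u≡14; β=2, v≡7 (mod 17); (14|17)=-1, (7|17)=-1; sign (−1)^0·-1^2·-1^1 = -1.
(a,b)_19: α=1, u≡9; β=2, v≡18 (mod 19); (9|19)=+1, (18|19)=-1; sign (−1)^0·+1^2·-1^1 = -1.
(a,b)_43: α=2, u≡25; β=2, v≡33 (mod 43); (25|43)=+1, (33|43)=-1; sign (−1)^0·+1^2·-1^2 = +1.
(a,b)_5: α=4, u≡4; β=5, v≡2 (mod 5); (4|5)=+1, (2|5)=-1; sign (−1)^0·+1^5·-1^4 = +1.
(a,b)_3: α=-2, u≡2; β=-2, v≡2 (mod 3); (2|3)=-1, (2|3)=-1; sign (−1)^0·-1^-2·-1^-2 = +1.
(a,b)_2: α=-4, β=-4; u≡3, v≡7 (mod 8); ε(u)ε(v)=1·1, αω(v)=-4·0, βω(u)=-4·1; sum ≡ 1  ⇒  -1.
(a,b)_11: α=1, u≡9; β=1, v≡1 (mod 11); (9|11)=+1, (1|11)=+1; sign (−1)^1·+1^1·+1^1 = -1.
Ram(-46189, -385) = {2, 11, 13, 17, 19, ∞}; no ℚ_2-point on the conic.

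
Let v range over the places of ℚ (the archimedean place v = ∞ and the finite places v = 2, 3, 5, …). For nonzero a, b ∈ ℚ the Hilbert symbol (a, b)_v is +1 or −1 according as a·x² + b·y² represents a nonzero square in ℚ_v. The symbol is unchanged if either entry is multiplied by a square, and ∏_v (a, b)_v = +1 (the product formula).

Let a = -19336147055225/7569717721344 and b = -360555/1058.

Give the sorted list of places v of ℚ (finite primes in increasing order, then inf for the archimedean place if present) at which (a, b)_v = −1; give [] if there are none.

(a, b) ≡ (-1001, -390) mod (ℚ^×)²; places V = {2, 3, 5, 7, 11, 13, 19, 23, 31, 43, ∞}.
(a,b)_23: α=0, u≡10; β=-2, v≡8 (mod 23); (10|23)=-1, (8|23)=+1; sign (−1)^0·-1^-2·+1^0 = +1.
(a,b)_7: α=3, u≡4; β=0, v≡1 (mod 7); (4|7)=+1, (1|7)=+1; sign (−1)^0·+1^0·+1^3 = +1.
(a,b)_31: α=-2, u≡6; β=0, v≡17 (mod 31); (6|31)=-1, (17|31)=-1; sign (−1)^0·-1^0·-1^-2 = +1.
(a,b)_3: α=-2, u≡1; β=1, v≡2 (mod 3); (1|3)=+1, (2|3)=-1; sign (−1)^0·+1^1·-1^-2 = +1.
(a,b)_2: α=-8, β=-1; u≡7, v≡5 (mod 8); ε(u)ε(v)=1·0, αω(v)=-8·1, βω(u)=-1·0; sum ≡ 0  ⇒  +1.
(a,b)_19: α=4, u≡9; β=0, v≡5 (mod 19); (9|19)=+1, (5|19)=+1; sign (−1)^0·+1^0·+1^4 = +1.
(a,b)_11: α=3, u≡2; β=0, v≡7 (mod 11); (2|11)=-1, (7|11)=-1; sign (−1)^0·-1^0·-1^3 = -1.
(a,b)_5: α=2, u≡4; β=1, v≡3 (mod 5); (4|5)=+1, (3|5)=-1; sign (−1)^0·+1^1·-1^2 = +1.
(a,b)_13: α=1, u≡9; β=1, v≡4 (mod 13); (9|13)=+1, (4|13)=+1; sign (−1)^0·+1^1·+1^1 = +1.
(a,b)_∞: sgn(-1001)=−, sgn(-390)=−, so -1.
(a,b)_43: α=-4, u≡38; β=2, v≡14 (mod 43); (38|43)=+1, (14|43)=+1; sign (−1)^0·+1^2·+1^-4 = +1.
|Ram(-1001, -390)| = 2, even; anisotropic at {11, ∞}.

[11, inf]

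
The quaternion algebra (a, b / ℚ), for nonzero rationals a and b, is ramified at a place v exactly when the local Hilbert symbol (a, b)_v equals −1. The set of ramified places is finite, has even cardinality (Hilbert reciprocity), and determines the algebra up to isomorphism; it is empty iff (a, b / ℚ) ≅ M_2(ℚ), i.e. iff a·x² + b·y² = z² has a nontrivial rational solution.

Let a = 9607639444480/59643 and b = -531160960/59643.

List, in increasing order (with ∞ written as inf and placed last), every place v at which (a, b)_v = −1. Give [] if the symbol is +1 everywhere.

(a, b) ≡ (1785, -570) mod (ℚ^×)²; places V = {2, 3, 5, 7, 11, 17, 19, 47, ∞}.
(a,b)_19: α=4, u≡15; β=3, v≡2 (mod 19); (15|19)=-1, (2|19)=-1; sign (−1)^0·-1^3·-1^4 = -1.
(a,b)_∞: sgn(1785)=+, sgn(-570)=−, so +1.
(a,b)_7: α=1, u≡5; β=0, v≡2 (mod 7); (5|7)=-1, (2|7)=+1; sign (−1)^0·-1^0·+1^1 = +1.
(a,b)_47: α=-2, u≡45; β=-2, v≡40 (mod 47); (45|47)=-1, (40|47)=-1; sign (−1)^0·-1^-2·-1^-2 = +1.
(a,b)_3: α=-3, u≡1; β=-3, v≡2 (mod 3); (1|3)=+1, (2|3)=-1; sign (−1)^1·+1^-3·-1^-3 = +1.
(a,b)_2: α=10, β=7; u≡1, v≡3 (mod 8); ε(u)ε(v)=0·1, αω(v)=10·1, βω(u)=7·0; sum ≡ 0  ⇒  +1.
(a,b)_11: α=2, u≡4; β=2, v≡10 (mod 11); (4|11)=+1, (10|11)=-1; sign (−1)^0·+1^2·-1^2 = +1.
(a,b)_17: α=1, u≡11; β=0, v≡4 (mod 17); (11|17)=-1, (4|17)=+1; sign (−1)^0·-1^0·+1^1 = +1.
(a,b)_5: α=1, u≡2; β=1, v≡1 (mod 5); (2|5)=-1, (1|5)=+1; sign (−1)^0·-1^1·+1^1 = -1.
(1785, -570 / ℚ) ramifies at {5, 19}: a division algebra.

[5, 19]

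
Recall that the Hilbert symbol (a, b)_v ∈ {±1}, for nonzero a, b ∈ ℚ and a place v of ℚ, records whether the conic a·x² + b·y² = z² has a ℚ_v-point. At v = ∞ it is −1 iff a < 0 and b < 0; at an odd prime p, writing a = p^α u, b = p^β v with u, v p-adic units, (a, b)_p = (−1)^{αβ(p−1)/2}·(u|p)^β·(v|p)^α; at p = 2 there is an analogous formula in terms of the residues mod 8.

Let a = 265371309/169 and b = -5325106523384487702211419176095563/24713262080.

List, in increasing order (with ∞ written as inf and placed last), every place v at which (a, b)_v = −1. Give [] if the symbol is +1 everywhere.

[19, 37]

(a, b) ≡ (7429, -1235554135) mod (ℚ^×)²; places V = {2, 3, 5, 7, 13, 17, 19, 23, 29, 31, 37, ∞}.
(a,b)_37: α=0, u≡8; β=1, v≡3 (mod 37); (8|37)=-1, (3|37)=+1; sign (−1)^0·-1^1·+1^0 = -1.
(a,b)_23: α=1, u≡6; β=3, v≡20 (mod 23); (6|23)=+1, (20|23)=-1; sign (−1)^1·+1^3·-1^1 = +1.
(a,b)_7: α=2, u≡2; β=10, v≡6 (mod 7); (2|7)=+1, (6|7)=-1; sign (−1)^0·+1^10·-1^2 = +1.
(a,b)_19: α=1, u≡4; β=3, v≡16 (mod 19); (4|19)=+1, (16|19)=+1; sign (−1)^1·+1^3·+1^1 = -1.
(a,b)_5: α=0, u≡1; β=-1, v≡2 (mod 5); (1|5)=+1, (2|5)=-1; sign (−1)^0·+1^-1·-1^0 = +1.
(a,b)_29: α=0, u≡7; β=1, v≡24 (mod 29); (7|29)=+1, (24|29)=+1; sign (−1)^0·+1^1·+1^0 = +1.
(a,b)_31: α=0, u≡4; β=1, v≡6 (mod 31); (4|31)=+1, (6|31)=-1; sign (−1)^0·+1^1·-1^0 = +1.
(a,b)_2: α=0, β=-10; u≡5, v≡1 (mod 8); ε(u)ε(v)=0·0, αω(v)=0·0, βω(u)=-10·1; sum ≡ 0  ⇒  +1.
(a,b)_3: α=6, u≡1; β=14, v≡2 (mod 3); (1|3)=+1, (2|3)=-1; sign (−1)^0·+1^14·-1^6 = +1.
(a,b)_∞: sgn(7429)=+, sgn(-1235554135)=−, so +1.
(a,b)_13: α=-2, u≡8; β=-6, v≡1 (mod 13); (8|13)=-1, (1|13)=+1; sign (−1)^0·-1^-6·+1^-2 = +1.
(a,b)_17: α=1, u≡3; β=5, v≡14 (mod 17); (3|17)=-1, (14|17)=-1; sign (−1)^0·-1^5·-1^1 = +1.
(7429, -1235554135 / ℚ) ramifies at {19, 37}: a division algebra.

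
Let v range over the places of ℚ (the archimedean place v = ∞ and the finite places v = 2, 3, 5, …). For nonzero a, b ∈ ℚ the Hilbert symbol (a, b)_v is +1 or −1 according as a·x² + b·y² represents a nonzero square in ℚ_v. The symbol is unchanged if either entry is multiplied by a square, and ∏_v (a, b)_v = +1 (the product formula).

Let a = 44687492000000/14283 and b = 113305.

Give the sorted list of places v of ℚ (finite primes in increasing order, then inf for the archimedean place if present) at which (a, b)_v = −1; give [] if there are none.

[17, 29]

(a, b) ≡ (115971, 113305) mod (ℚ^×)²; places V = {2, 3, 5, 17, 23, 29, 31, 43, ∞}.
(a,b)_2: α=8, β=0; u≡3, v≡1 (mod 8); ε(u)ε(v)=1·0, αω(v)=8·0, βω(u)=0·1; sum ≡ 0  ⇒  +1.
(a,b)_31: α=1, u≡23; β=1, v≡28 (mod 31); (23|31)=-1, (28|31)=+1; sign (−1)^1·-1^1·+1^1 = +1.
(a,b)_17: α=2, u≡5; β=1, v≡1 (mod 17); (5|17)=-1, (1|17)=+1; sign (−1)^0·-1^1·+1^2 = -1.
(a,b)_23: α=-2, u≡15; β=0, v≡7 (mod 23); (15|23)=-1, (7|23)=-1; sign (−1)^0·-1^0·-1^-2 = +1.
(a,b)_3: α=-3, u≡2; β=0, v≡1 (mod 3); (2|3)=-1, (1|3)=+1; sign (−1)^0·-1^0·+1^-3 = +1.
(a,b)_5: α=6, u≡1; β=1, v≡1 (mod 5); (1|5)=+1, (1|5)=+1; sign (−1)^0·+1^1·+1^6 = +1.
(a,b)_∞: sgn(115971)=+, sgn(113305)=+, so +1.
(a,b)_43: α=1, u≡14; β=1, v≡12 (mod 43); (14|43)=+1, (12|43)=-1; sign (−1)^1·+1^1·-1^1 = +1.
(a,b)_29: α=1, u≡2; β=0, v≡2 (mod 29); (2|29)=-1, (2|29)=-1; sign (−1)^0·-1^0·-1^1 = -1.
|Ram(115971, 113305)| = 2, even; anisotropic at {17, 29}.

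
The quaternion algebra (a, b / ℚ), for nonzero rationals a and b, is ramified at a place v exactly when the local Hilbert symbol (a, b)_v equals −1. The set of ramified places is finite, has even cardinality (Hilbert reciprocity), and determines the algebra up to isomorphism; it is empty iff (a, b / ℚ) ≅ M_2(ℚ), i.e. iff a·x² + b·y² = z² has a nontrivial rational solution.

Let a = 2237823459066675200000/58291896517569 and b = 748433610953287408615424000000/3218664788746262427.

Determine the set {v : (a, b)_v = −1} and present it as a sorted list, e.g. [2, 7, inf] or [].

[3, 5, 7, 17]

(a, b) ≡ (5, 6783) mod (ℚ^×)²; places V = {2, 3, 5, 7, 11, 13, 17, 19, 37, 43, ∞}.
(a,b)_11: α=-2, u≡9; β=-4, v≡7 (mod 11); (9|11)=+1, (7|11)=-1; sign (−1)^0·+1^-4·-1^-2 = +1.
(a,b)_7: α=2, u≡6; β=3, v≡5 (mod 7); (6|7)=-1, (5|7)=-1; sign (−1)^0·-1^3·-1^2 = -1.
(a,b)_5: α=5, u≡1; β=6, v≡3 (mod 5); (1|5)=+1, (3|5)=-1; sign (−1)^0·+1^6·-1^5 = -1.
(a,b)_19: α=2, u≡16; β=3, v≡14 (mod 19); (16|19)=+1, (14|19)=-1; sign (−1)^0·+1^3·-1^2 = +1.
(a,b)_43: α=2, u≡34; β=4, v≡37 (mod 43); (34|43)=-1, (37|43)=-1; sign (−1)^0·-1^4·-1^2 = +1.
(a,b)_∞: sgn(5)=+, sgn(6783)=+, so +1.
(a,b)_37: α=-4, u≡15; β=-6, v≡3 (mod 37); (15|37)=-1, (3|37)=+1; sign (−1)^0·-1^-6·+1^-4 = +1.
(a,b)_17: α=4, u≡11; β=5, v≡9 (mod 17); (11|17)=-1, (9|17)=+1; sign (−1)^0·-1^5·+1^4 = -1.
(a,b)_13: α=-4, u≡5; β=-4, v≡9 (mod 13); (5|13)=-1, (9|13)=+1; sign (−1)^0·-1^-4·+1^-4 = +1.
(a,b)_3: α=-2, u≡2; β=-1, v≡2 (mod 3); (2|3)=-1, (2|3)=-1; sign (−1)^0·-1^-1·-1^-2 = -1.
(a,b)_2: α=18, β=22; u≡5, v≡7 (mod 8); ε(u)ε(v)=0·1, αω(v)=18·0, βω(u)=22·1; sum ≡ 0  ⇒  +1.
(5, 6783 / ℚ) ramifies at {3, 5, 7, 17}: a division algebra.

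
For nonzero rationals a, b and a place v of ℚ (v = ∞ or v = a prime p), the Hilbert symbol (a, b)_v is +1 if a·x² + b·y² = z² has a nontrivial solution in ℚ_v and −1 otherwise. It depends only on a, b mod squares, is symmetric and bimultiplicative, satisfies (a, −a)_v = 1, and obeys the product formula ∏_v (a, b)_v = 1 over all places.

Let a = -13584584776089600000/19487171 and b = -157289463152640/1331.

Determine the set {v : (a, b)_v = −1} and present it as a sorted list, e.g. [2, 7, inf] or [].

[3, 7, 13, inf]

Mod squares: a ≡ -385, b ≡ -15015. Check v ∈ {∞, 2, 3, 5, 7, 11, 13, 17}.
v=7: a=7^1·(≡1), b=7^1·(≡4) mod 7; (1|7)=+1, (4|7)=+1; (−1)^{1·1·3}·(+1)^1·(+1)^1 = -1.
v=17: a=17^0·(≡11), b=17^2·(≡2) mod 17; (11|17)=-1, (2|17)=+1; (−1)^{0·2·8}·(-1)^2·(+1)^0 = +1.
v=∞: -385 < 0 and -15015 < 0  ⇒  (a,b)_∞ = -1.
v=5: a=5^5·(≡3), b=5^1·(≡2) mod 5; (3|5)=-1, (2|5)=-1; (−1)^{5·1·2}·(-1)^1·(-1)^5 = +1.
v=13: a=13^4·(≡5), b=13^3·(≡8) mod 13; (5|13)=-1, (8|13)=-1; (−1)^{4·3·6}·(-1)^3·(-1)^4 = -1.
v=3: a=3^4·(≡2), b=3^3·(≡2) mod 3; (2|3)=-1, (2|3)=-1; (−1)^{4·3·1}·(-1)^3·(-1)^4 = -1.
v=2: v_2(a)=28, v_2(b)=18; units ≡ 7, 1 (mod 8); ε·ε+αω+βω = 1·0+28·0+18·0 ≡ 0  ⇒  (a,b)_2 = +1.
v=11: a=11^-7·(≡9), b=11^-3·(≡6) mod 11; (9|11)=+1, (6|11)=-1; (−1)^{-7·-3·5}·(+1)^-3·(-1)^-7 = +1.
|Ram(-385, -15015)| = 4, even; anisotropic at {3, 7, 13, ∞}.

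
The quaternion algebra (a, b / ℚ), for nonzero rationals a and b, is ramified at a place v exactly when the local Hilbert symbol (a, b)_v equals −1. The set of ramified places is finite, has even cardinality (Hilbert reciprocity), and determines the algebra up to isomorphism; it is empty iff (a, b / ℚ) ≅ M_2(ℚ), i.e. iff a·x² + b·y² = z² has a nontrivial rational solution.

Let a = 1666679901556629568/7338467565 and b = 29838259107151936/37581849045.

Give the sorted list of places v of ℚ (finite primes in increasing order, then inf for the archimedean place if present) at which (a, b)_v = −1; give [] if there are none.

[3, 7, 17, 23]

Mod squares: a ≡ 451605, b ≡ 5. Check v ∈ {∞, 2, 3, 5, 7, 11, 13, 17, 19, 23}.
v=3: a=3^-7·(≡1), b=3^-6·(≡2) mod 3; (1|3)=+1, (2|3)=-1; (−1)^{-7·-6·1}·(+1)^-6·(-1)^-7 = -1.
v=2: v_2(a)=6, v_2(b)=6; units ≡ 5, 5 (mod 8); ε·ε+αω+βω = 0·0+6·1+6·1 ≡ 0  ⇒  (a,b)_2 = +1.
v=11: a=11^-1·(≡5), b=11^0·(≡3) mod 11; (5|11)=+1, (3|11)=+1; (−1)^{-1·0·5}·(+1)^0·(+1)^-1 = +1.
v=7: a=7^7·(≡5), b=7^8·(≡3) mod 7; (5|7)=-1, (3|7)=-1; (−1)^{7·8·3}·(-1)^8·(-1)^7 = -1.
v=19: a=19^-2·(≡3), b=19^-2·(≡16) mod 19; (3|19)=-1, (16|19)=+1; (−1)^{-2·-2·9}·(-1)^-2·(+1)^-2 = +1.
v=13: a=13^-2·(≡2), b=13^-4·(≡7) mod 13; (2|13)=-1, (7|13)=-1; (−1)^{-2·-4·6}·(-1)^-4·(-1)^-2 = +1.
v=∞: 451605 > 0 and 5 > 0  ⇒  (a,b)_∞ = +1.
v=17: a=17^3·(≡5), b=17^2·(≡3) mod 17; (5|17)=-1, (3|17)=-1; (−1)^{3·2·8}·(-1)^2·(-1)^3 = -1.
v=23: a=23^5·(≡16), b=23^4·(≡15) mod 23; (16|23)=+1, (15|23)=-1; (−1)^{5·4·11}·(+1)^4·(-1)^5 = -1.
v=5: a=5^-1·(≡1), b=5^-1·(≡4) mod 5; (1|5)=+1, (4|5)=+1; (−1)^{-1·-1·2}·(+1)^-1·(+1)^-1 = +1.
|Ram(451605, 5)| = 4, even; anisotropic at {3, 7, 17, 23}.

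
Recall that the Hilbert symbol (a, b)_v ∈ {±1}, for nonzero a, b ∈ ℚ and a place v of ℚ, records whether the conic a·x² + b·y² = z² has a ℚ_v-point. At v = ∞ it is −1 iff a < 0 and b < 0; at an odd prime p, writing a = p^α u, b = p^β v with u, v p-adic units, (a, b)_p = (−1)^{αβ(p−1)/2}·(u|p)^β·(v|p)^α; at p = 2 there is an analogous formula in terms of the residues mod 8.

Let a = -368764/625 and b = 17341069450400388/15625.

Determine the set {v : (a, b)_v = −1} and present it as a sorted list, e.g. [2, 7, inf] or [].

(a, b) ≡ (-319, 4733604953) mod (ℚ^×)²; places V = {2, 3, 5, 7, 11, 17, 23, 29, 37, 47, 53, ∞}.
(a,b)_5: α=-4, u≡1; β=-6, v≡3 (mod 5); (1|5)=+1, (3|5)=-1; sign (−1)^0·+1^-6·-1^-4 = +1.
(a,b)_29: α=1, u≡10; β=3, v≡19 (mod 29); (10|29)=-1, (19|29)=-1; sign (−1)^0·-1^3·-1^1 = +1.
(a,b)_2: α=2, β=2; u≡1, v≡1 (mod 8); ε(u)ε(v)=0·0, αω(v)=2·0, βω(u)=2·0; sum ≡ 0  ⇒  +1.
(a,b)_23: α=0, u≡16; β=1, v≡3 (mod 23); (16|23)=+1, (3|23)=+1; sign (−1)^0·+1^1·+1^0 = +1.
(a,b)_11: α=1, u≡9; β=3, v≡3 (mod 11); (9|11)=+1, (3|11)=+1; sign (−1)^1·+1^3·+1^1 = -1.
(a,b)_17: α=2, u≡13; β=0, v≡14 (mod 17); (13|17)=+1, (14|17)=-1; sign (−1)^0·+1^0·-1^2 = +1.
(a,b)_37: α=0, u≡24; β=1, v≡1 (mod 37); (24|37)=-1, (1|37)=+1; sign (−1)^0·-1^1·+1^0 = -1.
(a,b)_7: α=0, u≡5; β=1, v≡3 (mod 7); (5|7)=-1, (3|7)=-1; sign (−1)^0·-1^1·-1^0 = -1.
(a,b)_∞: sgn(-319)=−, sgn(4733604953)=+, so +1.
(a,b)_47: α=0, u≡20; β=1, v≡20 (mod 47); (20|47)=-1, (20|47)=-1; sign (−1)^0·-1^1·-1^0 = -1.
(a,b)_53: α=0, u≡28; β=1, v≡19 (mod 53); (28|53)=+1, (19|53)=-1; sign (−1)^0·+1^1·-1^0 = +1.
(a,b)_3: α=0, u≡2; β=2, v≡2 (mod 3); (2|3)=-1, (2|3)=-1; sign (−1)^0·-1^2·-1^0 = +1.
(-319, 4733604953 / ℚ) ramifies at {7, 11, 37, 47}: a division algebra.

[7, 11, 37, 47]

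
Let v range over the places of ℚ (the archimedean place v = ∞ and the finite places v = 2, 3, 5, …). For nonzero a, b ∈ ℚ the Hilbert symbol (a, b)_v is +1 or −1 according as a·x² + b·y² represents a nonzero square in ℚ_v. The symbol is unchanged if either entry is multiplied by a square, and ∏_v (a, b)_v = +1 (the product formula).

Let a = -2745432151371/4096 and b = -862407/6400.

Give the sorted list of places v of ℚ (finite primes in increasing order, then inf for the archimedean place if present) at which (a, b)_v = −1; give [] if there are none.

Mod squares: a ≡ -299, b ≡ -7. Check v ∈ {∞, 2, 3, 5, 7, 13, 23}.
v=7: a=7^2·(≡4), b=7^1·(≡3) mod 7; (4|7)=+1, (3|7)=-1; (−1)^{2·1·3}·(+1)^1·(-1)^2 = +1.
v=13: a=13^5·(≡10), b=13^2·(≡8) mod 13; (10|13)=+1, (8|13)=-1; (−1)^{5·2·6}·(+1)^2·(-1)^5 = -1.
v=∞: -299 < 0 and -7 < 0  ⇒  (a,b)_∞ = -1.
v=23: a=23^1·(≡10), b=23^0·(≡4) mod 23; (10|23)=-1, (4|23)=+1; (−1)^{1·0·11}·(-1)^0·(+1)^1 = +1.
v=2: v_2(a)=-12, v_2(b)=-8; units ≡ 5, 1 (mod 8); ε·ε+αω+βω = 0·0+-12·0+-8·1 ≡ 0  ⇒  (a,b)_2 = +1.
v=3: a=3^8·(≡1), b=3^6·(≡2) mod 3; (1|3)=+1, (2|3)=-1; (−1)^{8·6·1}·(+1)^6·(-1)^8 = +1.
v=5: a=5^0·(≡4), b=5^-2·(≡3) mod 5; (4|5)=+1, (3|5)=-1; (−1)^{0·-2·2}·(+1)^-2·(-1)^0 = +1.
(-299, -7 / ℚ) ramifies at {13, ∞}: a division algebra.

[13, inf]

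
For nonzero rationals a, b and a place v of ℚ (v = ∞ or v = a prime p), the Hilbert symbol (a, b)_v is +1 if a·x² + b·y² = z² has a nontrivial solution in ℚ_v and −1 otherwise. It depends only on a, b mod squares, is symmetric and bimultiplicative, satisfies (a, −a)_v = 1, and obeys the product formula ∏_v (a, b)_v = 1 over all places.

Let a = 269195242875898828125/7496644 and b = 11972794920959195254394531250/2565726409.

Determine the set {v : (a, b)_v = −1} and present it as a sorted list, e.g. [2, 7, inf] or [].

[2, 7, 13, 23]

(a, b) ≡ (21, 30498) mod (ℚ^×)²; places V = {2, 3, 5, 7, 13, 17, 23, 37, ∞}.
(a,b)_2: α=-2, β=1; u≡5, v≡1 (mod 8); ε(u)ε(v)=0·0, αω(v)=-2·0, βω(u)=1·1; sum ≡ 1  ⇒  -1.
(a,b)_∞: sgn(21)=+, sgn(30498)=+, so +1.
(a,b)_23: α=4, u≡17; β=5, v≡19 (mod 23); (17|23)=-1, (19|23)=-1; sign (−1)^0·-1^5·-1^4 = -1.
(a,b)_17: α=2, u≡13; β=3, v≡2 (mod 17); (13|17)=+1, (2|17)=+1; sign (−1)^0·+1^3·+1^2 = +1.
(a,b)_13: α=2, u≡2; β=3, v≡2 (mod 13); (2|13)=-1, (2|13)=-1; sign (−1)^0·-1^3·-1^2 = -1.
(a,b)_37: α=-4, u≡7; β=-6, v≡26 (mod 37); (7|37)=+1, (26|37)=+1; sign (−1)^0·+1^-6·+1^-4 = +1.
(a,b)_5: α=8, u≡4; β=12, v≡3 (mod 5); (4|5)=+1, (3|5)=-1; sign (−1)^0·+1^12·-1^8 = +1.
(a,b)_3: α=1, u≡1; β=1, v≡2 (mod 3); (1|3)=+1, (2|3)=-1; sign (−1)^1·+1^1·-1^1 = +1.
(a,b)_7: α=5, u≡6; β=6, v≡3 (mod 7); (6|7)=-1, (3|7)=-1; sign (−1)^0·-1^6·-1^5 = -1.
|Ram(21, 30498)| = 4, even; anisotropic at {2, 7, 13, 23}.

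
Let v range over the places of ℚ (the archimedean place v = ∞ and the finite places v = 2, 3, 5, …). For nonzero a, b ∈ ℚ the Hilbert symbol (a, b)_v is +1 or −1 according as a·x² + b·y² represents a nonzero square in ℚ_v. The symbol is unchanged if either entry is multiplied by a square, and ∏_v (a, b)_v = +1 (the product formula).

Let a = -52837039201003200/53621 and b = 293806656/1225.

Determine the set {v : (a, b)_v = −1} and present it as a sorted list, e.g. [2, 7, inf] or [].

(a, b) ≡ (-285030647, 510081) mod (ℚ^×)²; places V = {2, 3, 5, 7, 11, 13, 19, 29, 31, 37, 41, 43, 47, ∞}.
(a,b)_41: α=1, u≡29; β=1, v≡1 (mod 41); (29|41)=-1, (1|41)=+1; sign (−1)^0·-1^1·+1^1 = -1.
(a,b)_2: α=6, β=6; u≡1, v≡1 (mod 8); ε(u)ε(v)=0·0, αω(v)=6·0, βω(u)=6·0; sum ≡ 0  ⇒  +1.
(a,b)_13: α=2, u≡6; β=1, v≡4 (mod 13); (6|13)=-1, (4|13)=+1; sign (−1)^0·-1^1·+1^2 = -1.
(a,b)_43: α=-2, u≡1; β=0, v≡6 (mod 43); (1|43)=+1, (6|43)=+1; sign (−1)^0·+1^0·+1^-2 = +1.
(a,b)_37: α=1, u≡15; β=0, v≡4 (mod 37); (15|37)=-1, (4|37)=+1; sign (−1)^0·-1^0·+1^1 = +1.
(a,b)_19: α=1, u≡18; β=0, v≡11 (mod 19); (18|19)=-1, (11|19)=+1; sign (−1)^0·-1^0·+1^1 = +1.
(a,b)_11: α=1, u≡1; β=1, v≡6 (mod 11); (1|11)=+1, (6|11)=-1; sign (−1)^1·+1^1·-1^1 = +1.
(a,b)_7: α=0, u≡4; β=-2, v≡6 (mod 7); (4|7)=+1, (6|7)=-1; sign (−1)^0·+1^-2·-1^0 = +1.
(a,b)_∞: sgn(-285030647)=−, sgn(510081)=+, so +1.
(a,b)_3: α=2, u≡1; β=3, v≡2 (mod 3); (1|3)=+1, (2|3)=-1; sign (−1)^0·+1^3·-1^2 = +1.
(a,b)_29: α=-1, u≡18; β=1, v≡8 (mod 29); (18|29)=-1, (8|29)=-1; sign (−1)^0·-1^1·-1^-1 = +1.
(a,b)_5: α=2, u≡2; β=-2, v≡4 (mod 5); (2|5)=-1, (4|5)=+1; sign (−1)^0·-1^-2·+1^2 = +1.
(a,b)_47: α=2, u≡17; β=0, v≡7 (mod 47); (17|47)=+1, (7|47)=+1; sign (−1)^0·+1^0·+1^2 = +1.
(a,b)_31: α=1, u≡10; β=0, v≡4 (mod 31); (10|31)=+1, (4|31)=+1; sign (−1)^0·+1^0·+1^1 = +1.
|Ram(-285030647, 510081)| = 2, even; anisotropic at {13, 41}.

[13, 41]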